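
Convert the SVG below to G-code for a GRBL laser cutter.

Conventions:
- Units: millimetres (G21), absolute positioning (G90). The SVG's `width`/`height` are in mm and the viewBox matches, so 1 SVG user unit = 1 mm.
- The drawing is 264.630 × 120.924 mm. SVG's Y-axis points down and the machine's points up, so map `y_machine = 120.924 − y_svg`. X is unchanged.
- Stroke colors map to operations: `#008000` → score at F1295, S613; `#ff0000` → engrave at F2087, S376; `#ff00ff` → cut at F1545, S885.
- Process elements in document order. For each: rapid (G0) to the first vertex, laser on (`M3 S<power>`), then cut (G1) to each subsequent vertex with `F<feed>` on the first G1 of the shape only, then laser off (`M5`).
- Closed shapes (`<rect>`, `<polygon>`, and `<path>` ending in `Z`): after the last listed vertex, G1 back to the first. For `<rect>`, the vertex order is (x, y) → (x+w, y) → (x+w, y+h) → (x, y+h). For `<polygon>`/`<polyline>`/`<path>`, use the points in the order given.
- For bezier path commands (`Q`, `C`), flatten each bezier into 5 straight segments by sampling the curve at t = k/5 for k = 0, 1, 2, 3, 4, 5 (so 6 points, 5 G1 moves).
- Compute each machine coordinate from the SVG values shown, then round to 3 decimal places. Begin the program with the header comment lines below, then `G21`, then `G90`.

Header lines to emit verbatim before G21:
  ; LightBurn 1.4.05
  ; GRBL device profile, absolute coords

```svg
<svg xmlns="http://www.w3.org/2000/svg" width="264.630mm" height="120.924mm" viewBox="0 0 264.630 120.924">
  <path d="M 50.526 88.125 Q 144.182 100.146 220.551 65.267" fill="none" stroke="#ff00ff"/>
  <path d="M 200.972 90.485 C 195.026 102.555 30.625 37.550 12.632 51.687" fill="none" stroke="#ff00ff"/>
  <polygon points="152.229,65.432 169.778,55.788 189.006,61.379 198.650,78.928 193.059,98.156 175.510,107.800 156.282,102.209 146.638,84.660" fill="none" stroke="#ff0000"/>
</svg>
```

; LightBurn 1.4.05
; GRBL device profile, absolute coords
G21
G90
G0 X50.526 Y32.799
M3 S885
G1 X87.297 Y29.867 F1545
G1 X122.685 Y30.686
G1 X156.690 Y35.258
G1 X189.312 Y43.581
G1 X220.551 Y55.657
M5
G0 X200.972 Y30.439
M3 S885
G1 X180.829 Y31.196 F1545
G1 X137.290 Y42.953
G1 X84.988 Y58.211
G1 X38.558 Y69.472
G1 X12.632 Y69.237
M5
G0 X152.229 Y55.492
M3 S376
G1 X169.778 Y65.136 F2087
G1 X189.006 Y59.545
G1 X198.650 Y41.996
G1 X193.059 Y22.768
G1 X175.510 Y13.124
G1 X156.282 Y18.715
G1 X146.638 Y36.264
G1 X152.229 Y55.492
M5

Since the viewBox matches the mm dimensions, user units are millimetres directly. The only transform is the Y-flip y_m = 120.924 − y_svg.

Shape 1 is a quadratic bezier drawn with `<path>`. Its stroke #ff00ff means cut at S885, F1545. After flipping Y the toolpath is (50.526,32.799) → (87.297,29.867) → (122.685,30.686) → (156.690,35.258) → (189.312,43.581) → (220.551,55.657).

Shape 2 is a cubic bezier drawn with `<path>`. Its stroke #ff00ff means cut at S885, F1545. After flipping Y the toolpath is (200.972,30.439) → (180.829,31.196) → (137.290,42.953) → (84.988,58.211) → (38.558,69.472) → (12.632,69.237).

Shape 3 is a regular polygon drawn with `<polygon>`. Its stroke #ff0000 means engrave at S376, F2087. After flipping Y the toolpath is (152.229,55.492) → (169.778,65.136) → (189.006,59.545) → (198.650,41.996) → (193.059,22.768) → (175.510,13.124) → (156.282,18.715) → (146.638,36.264) → (152.229,55.492), returning to the start.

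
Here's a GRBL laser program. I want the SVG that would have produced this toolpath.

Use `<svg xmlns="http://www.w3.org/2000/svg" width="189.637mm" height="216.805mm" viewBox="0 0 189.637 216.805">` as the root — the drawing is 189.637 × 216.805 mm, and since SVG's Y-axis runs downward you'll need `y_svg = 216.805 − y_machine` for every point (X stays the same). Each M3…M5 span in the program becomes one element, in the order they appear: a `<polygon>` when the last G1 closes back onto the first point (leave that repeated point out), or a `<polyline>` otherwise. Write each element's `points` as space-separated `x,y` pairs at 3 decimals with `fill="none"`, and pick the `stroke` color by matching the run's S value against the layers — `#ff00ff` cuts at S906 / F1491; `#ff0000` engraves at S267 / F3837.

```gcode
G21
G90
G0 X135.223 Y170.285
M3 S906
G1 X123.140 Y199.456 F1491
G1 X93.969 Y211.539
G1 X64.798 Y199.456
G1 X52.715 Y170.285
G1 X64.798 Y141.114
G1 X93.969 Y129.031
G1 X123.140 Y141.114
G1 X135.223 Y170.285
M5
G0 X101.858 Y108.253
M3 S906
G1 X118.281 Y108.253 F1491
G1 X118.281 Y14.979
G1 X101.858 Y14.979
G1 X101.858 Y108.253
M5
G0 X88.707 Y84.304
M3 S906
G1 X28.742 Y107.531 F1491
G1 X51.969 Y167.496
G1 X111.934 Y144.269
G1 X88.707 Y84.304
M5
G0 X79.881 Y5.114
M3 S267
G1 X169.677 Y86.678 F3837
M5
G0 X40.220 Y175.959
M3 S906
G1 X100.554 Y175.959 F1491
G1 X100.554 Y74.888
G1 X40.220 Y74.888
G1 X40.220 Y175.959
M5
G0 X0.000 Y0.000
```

Each laser-on run becomes one SVG element. Flip Y back into SVG space with y_svg = 216.805 − y_machine.

Run 1: power S906 maps to stroke `#ff00ff` (cut). The run returns to its start, so emit a `<polygon>` with points (Y-flipped): 135.223,46.520 123.140,17.349 93.969,5.266 64.798,17.349 52.715,46.520 64.798,75.691 93.969,87.774 123.140,75.691.

Run 2: power S906 maps to stroke `#ff00ff` (cut). The run returns to its start, so emit a `<polygon>` with points (Y-flipped): 101.858,108.552 118.281,108.552 118.281,201.826 101.858,201.826.

Run 3: power S906 maps to stroke `#ff00ff` (cut). The run returns to its start, so emit a `<polygon>` with points (Y-flipped): 88.707,132.501 28.742,109.274 51.969,49.309 111.934,72.536.

Run 4: the run's S267 means `#ff0000` (engrave). The run is open, so emit a `<polyline>` with points (Y-flipped): 79.881,211.691 169.677,130.127.

Run 5: the run's S906 means `#ff00ff` (cut). The run returns to its start, so emit a `<polygon>` with points (Y-flipped): 40.220,40.846 100.554,40.846 100.554,141.917 40.220,141.917.

<svg xmlns="http://www.w3.org/2000/svg" width="189.637mm" height="216.805mm" viewBox="0 0 189.637 216.805">
  <polygon points="135.223,46.520 123.140,17.349 93.969,5.266 64.798,17.349 52.715,46.520 64.798,75.691 93.969,87.774 123.140,75.691" fill="none" stroke="#ff00ff"/>
  <polygon points="101.858,108.552 118.281,108.552 118.281,201.826 101.858,201.826" fill="none" stroke="#ff00ff"/>
  <polygon points="88.707,132.501 28.742,109.274 51.969,49.309 111.934,72.536" fill="none" stroke="#ff00ff"/>
  <polyline points="79.881,211.691 169.677,130.127" fill="none" stroke="#ff0000"/>
  <polygon points="40.220,40.846 100.554,40.846 100.554,141.917 40.220,141.917" fill="none" stroke="#ff00ff"/>
</svg>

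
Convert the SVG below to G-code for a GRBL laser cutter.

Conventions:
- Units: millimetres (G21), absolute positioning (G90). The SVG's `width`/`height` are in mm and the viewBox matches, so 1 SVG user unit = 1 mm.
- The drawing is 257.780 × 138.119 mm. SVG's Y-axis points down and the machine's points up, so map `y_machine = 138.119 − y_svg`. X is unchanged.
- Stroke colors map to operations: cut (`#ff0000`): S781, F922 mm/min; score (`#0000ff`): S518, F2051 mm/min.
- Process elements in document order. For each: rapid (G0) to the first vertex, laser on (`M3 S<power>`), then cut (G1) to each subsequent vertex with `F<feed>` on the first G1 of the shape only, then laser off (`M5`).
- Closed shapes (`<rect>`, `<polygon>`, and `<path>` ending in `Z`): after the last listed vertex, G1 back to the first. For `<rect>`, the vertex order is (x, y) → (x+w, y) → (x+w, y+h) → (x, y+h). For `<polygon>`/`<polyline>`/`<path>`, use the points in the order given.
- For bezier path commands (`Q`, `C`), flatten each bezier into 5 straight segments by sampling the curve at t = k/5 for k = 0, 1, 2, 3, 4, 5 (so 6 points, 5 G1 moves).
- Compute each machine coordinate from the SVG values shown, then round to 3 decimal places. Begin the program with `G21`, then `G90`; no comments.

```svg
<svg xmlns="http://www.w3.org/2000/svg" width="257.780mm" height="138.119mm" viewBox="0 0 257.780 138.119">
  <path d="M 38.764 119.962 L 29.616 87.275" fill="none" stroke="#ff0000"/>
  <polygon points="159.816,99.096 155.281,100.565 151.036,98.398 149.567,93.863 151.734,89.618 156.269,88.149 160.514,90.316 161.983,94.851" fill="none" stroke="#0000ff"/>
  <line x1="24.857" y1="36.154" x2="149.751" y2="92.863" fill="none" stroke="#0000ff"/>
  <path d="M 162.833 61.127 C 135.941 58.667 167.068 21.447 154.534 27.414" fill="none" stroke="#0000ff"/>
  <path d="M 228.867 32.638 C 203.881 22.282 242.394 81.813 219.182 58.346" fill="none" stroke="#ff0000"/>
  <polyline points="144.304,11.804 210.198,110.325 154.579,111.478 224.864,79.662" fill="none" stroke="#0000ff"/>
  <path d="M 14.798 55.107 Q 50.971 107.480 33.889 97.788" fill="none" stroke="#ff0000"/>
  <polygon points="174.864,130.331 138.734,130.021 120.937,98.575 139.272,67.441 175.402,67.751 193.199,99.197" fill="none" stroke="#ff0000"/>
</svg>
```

Since the viewBox matches the mm dimensions, user units are millimetres directly. The only transform is the Y-flip y_m = 138.119 − y_svg.

Shape 1 is a line segment drawn with `<path>`. Its stroke #ff0000 means cut at S781, F922. After flipping Y the toolpath is (38.764,18.157) → (29.616,50.844).

Shape 2 is a regular polygon drawn with `<polygon>`. Its stroke #0000ff means score at S518, F2051. After flipping Y the toolpath is (159.816,39.023) → (155.281,37.554) → (151.036,39.721) → (149.567,44.256) → (151.734,48.501) → (156.269,49.970) → (160.514,47.803) → (161.983,43.268) → (159.816,39.023), returning to the start.

Shape 3 is a line segment drawn with `<line>`. Its stroke #0000ff means score at S518, F2051. After flipping Y the toolpath is (24.857,101.965) → (149.751,45.256).

Shape 4 is a cubic bezier drawn with `<path>`. Its stroke #0000ff means score at S518, F2051. After flipping Y the toolpath is (162.833,76.992) → (152.847,82.016) → (151.904,91.640) → (155.125,102.124) → (157.629,109.726) → (154.534,110.705).

Shape 5 is a cubic bezier drawn with `<path>`. Its stroke #ff0000 means cut at S781, F922. After flipping Y the toolpath is (228.867,105.481) → (220.493,104.531) → (221.349,94.147) → (225.423,81.667) → (226.704,74.429) → (219.182,79.773).

Shape 6 is a open polyline drawn with `<polyline>`. Its stroke #0000ff means score at S518, F2051. After flipping Y the toolpath is (144.304,126.315) → (210.198,27.794) → (154.579,26.641) → (224.864,58.457).

Shape 7 is a quadratic bezier drawn with `<path>`. Its stroke #ff0000 means cut at S781, F922. After flipping Y the toolpath is (14.798,83.012) → (27.137,64.545) → (35.216,51.044) → (39.034,42.508) → (38.592,38.937) → (33.889,40.331).

Shape 8 is a regular polygon drawn with `<polygon>`. Its stroke #ff0000 means cut at S781, F922. After flipping Y the toolpath is (174.864,7.788) → (138.734,8.098) → (120.937,39.544) → (139.272,70.678) → (175.402,70.368) → (193.199,38.922) → (174.864,7.788), returning to the start.

G21
G90
G0 X38.764 Y18.157
M3 S781
G1 X29.616 Y50.844 F922
M5
G0 X159.816 Y39.023
M3 S518
G1 X155.281 Y37.554 F2051
G1 X151.036 Y39.721
G1 X149.567 Y44.256
G1 X151.734 Y48.501
G1 X156.269 Y49.970
G1 X160.514 Y47.803
G1 X161.983 Y43.268
G1 X159.816 Y39.023
M5
G0 X24.857 Y101.965
M3 S518
G1 X149.751 Y45.256 F2051
M5
G0 X162.833 Y76.992
M3 S518
G1 X152.847 Y82.016 F2051
G1 X151.904 Y91.640
G1 X155.125 Y102.124
G1 X157.629 Y109.726
G1 X154.534 Y110.705
M5
G0 X228.867 Y105.481
M3 S781
G1 X220.493 Y104.531 F922
G1 X221.349 Y94.147
G1 X225.423 Y81.667
G1 X226.704 Y74.429
G1 X219.182 Y79.773
M5
G0 X144.304 Y126.315
M3 S518
G1 X210.198 Y27.794 F2051
G1 X154.579 Y26.641
G1 X224.864 Y58.457
M5
G0 X14.798 Y83.012
M3 S781
G1 X27.137 Y64.545 F922
G1 X35.216 Y51.044
G1 X39.034 Y42.508
G1 X38.592 Y38.937
G1 X33.889 Y40.331
M5
G0 X174.864 Y7.788
M3 S781
G1 X138.734 Y8.098 F922
G1 X120.937 Y39.544
G1 X139.272 Y70.678
G1 X175.402 Y70.368
G1 X193.199 Y38.922
G1 X174.864 Y7.788
M5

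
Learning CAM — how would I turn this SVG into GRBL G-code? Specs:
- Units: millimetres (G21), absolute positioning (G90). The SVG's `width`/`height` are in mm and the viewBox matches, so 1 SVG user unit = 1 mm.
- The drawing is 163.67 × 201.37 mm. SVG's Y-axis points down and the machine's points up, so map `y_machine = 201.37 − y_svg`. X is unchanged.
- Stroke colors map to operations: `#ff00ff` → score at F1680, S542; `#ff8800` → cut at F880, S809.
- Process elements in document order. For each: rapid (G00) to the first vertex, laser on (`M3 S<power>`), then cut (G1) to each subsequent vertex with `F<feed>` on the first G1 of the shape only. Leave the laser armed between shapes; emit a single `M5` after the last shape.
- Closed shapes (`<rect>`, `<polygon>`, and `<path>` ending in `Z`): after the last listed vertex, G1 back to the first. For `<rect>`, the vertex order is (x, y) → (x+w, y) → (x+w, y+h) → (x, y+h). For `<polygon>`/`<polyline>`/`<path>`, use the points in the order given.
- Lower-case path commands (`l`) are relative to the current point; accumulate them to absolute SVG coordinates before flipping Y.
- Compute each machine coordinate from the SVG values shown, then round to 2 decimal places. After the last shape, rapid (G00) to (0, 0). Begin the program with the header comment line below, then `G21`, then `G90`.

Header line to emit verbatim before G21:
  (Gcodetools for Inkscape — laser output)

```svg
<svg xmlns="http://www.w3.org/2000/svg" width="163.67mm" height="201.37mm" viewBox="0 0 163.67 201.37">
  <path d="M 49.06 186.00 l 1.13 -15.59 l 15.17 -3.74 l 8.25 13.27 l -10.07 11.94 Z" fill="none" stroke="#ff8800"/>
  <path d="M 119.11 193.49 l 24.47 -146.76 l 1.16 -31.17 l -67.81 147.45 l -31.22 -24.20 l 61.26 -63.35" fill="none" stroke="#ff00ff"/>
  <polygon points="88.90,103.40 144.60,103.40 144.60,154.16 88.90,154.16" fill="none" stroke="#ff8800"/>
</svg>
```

(Gcodetools for Inkscape — laser output)
G21
G90
G00 X49.06 Y15.37
M3 S809
G1 X50.19 Y30.96 F880
G1 X65.36 Y34.70
G1 X73.61 Y21.43
G1 X63.54 Y9.49
G1 X49.06 Y15.37
G00 X119.11 Y7.88
M3 S542
G1 X143.58 Y154.64 F1680
G1 X144.74 Y185.81
G1 X76.93 Y38.36
G1 X45.71 Y62.56
G1 X106.97 Y125.91
G00 X88.90 Y97.97
M3 S809
G1 X144.60 Y97.97 F880
G1 X144.60 Y47.21
G1 X88.90 Y47.21
G1 X88.90 Y97.97
M5
G00 X0.00 Y0.00

Since the viewBox matches the mm dimensions, user units are millimetres directly. The only transform is the Y-flip y_m = 201.37 − y_svg.

Shape 1 is a regular polygon drawn with `<path>`. Its stroke #ff8800 means cut at S809, F880. After flipping Y the toolpath is (49.06,15.37) → (50.19,30.96) → (65.36,34.70) → (73.61,21.43) → (63.54,9.49) → (49.06,15.37), returning to the start.

Shape 2 is a open polyline drawn with `<path>`. Its stroke #ff00ff means score at S542, F1680. After flipping Y the toolpath is (119.11,7.88) → (143.58,154.64) → (144.74,185.81) → (76.93,38.36) → (45.71,62.56) → (106.97,125.91).

Shape 3 is a rectangle drawn with `<polygon>`. Its stroke #ff8800 means cut at S809, F880. After flipping Y the toolpath is (88.90,97.97) → (144.60,97.97) → (144.60,47.21) → (88.90,47.21) → (88.90,97.97), returning to the start.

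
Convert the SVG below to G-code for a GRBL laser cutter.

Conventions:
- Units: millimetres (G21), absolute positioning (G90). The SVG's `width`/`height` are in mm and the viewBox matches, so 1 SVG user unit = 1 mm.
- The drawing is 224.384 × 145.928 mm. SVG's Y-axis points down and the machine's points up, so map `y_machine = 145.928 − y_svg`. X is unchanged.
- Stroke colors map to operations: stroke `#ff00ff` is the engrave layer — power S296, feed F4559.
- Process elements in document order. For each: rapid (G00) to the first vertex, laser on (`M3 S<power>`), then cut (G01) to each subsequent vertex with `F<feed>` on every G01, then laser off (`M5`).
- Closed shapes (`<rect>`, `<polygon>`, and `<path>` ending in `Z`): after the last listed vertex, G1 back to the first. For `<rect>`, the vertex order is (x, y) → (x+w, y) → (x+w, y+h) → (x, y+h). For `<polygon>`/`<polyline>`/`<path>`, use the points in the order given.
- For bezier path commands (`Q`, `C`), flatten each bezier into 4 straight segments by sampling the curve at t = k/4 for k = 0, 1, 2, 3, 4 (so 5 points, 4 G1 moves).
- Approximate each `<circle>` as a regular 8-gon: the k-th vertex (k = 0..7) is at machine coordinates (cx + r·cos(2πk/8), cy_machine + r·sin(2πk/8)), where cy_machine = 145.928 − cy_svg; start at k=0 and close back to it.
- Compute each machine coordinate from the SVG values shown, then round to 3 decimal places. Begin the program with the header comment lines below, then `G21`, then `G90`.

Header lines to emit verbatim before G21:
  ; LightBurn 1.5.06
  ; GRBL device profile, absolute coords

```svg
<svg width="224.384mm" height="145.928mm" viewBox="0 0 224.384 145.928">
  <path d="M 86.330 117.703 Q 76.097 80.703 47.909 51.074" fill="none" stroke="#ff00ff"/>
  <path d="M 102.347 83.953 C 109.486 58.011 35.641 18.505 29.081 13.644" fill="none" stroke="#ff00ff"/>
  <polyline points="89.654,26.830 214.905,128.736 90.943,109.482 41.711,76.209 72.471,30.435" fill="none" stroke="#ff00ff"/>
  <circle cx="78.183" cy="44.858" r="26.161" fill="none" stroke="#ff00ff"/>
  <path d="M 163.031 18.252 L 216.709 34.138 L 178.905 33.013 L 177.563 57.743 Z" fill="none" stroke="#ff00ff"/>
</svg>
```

; LightBurn 1.5.06
; GRBL device profile, absolute coords
G21
G90
G00 X86.330 Y28.225
M3 S296
G01 X80.091 Y46.264 F4559
G01 X71.608 Y63.382 F4559
G01 X60.881 Y79.579 F4559
G01 X47.909 Y94.854 F4559
M5
G00 X102.347 Y61.975
M3 S296
G01 X94.833 Y83.221 F4559
G01 X70.851 Y105.035 F4559
G01 X44.300 Y122.896 F4559
G01 X29.081 Y132.284 F4559
M5
G00 X89.654 Y119.098
M3 S296
G01 X214.905 Y17.192 F4559
G01 X90.943 Y36.446 F4559
G01 X41.711 Y69.719 F4559
G01 X72.471 Y115.493 F4559
M5
G00 X104.344 Y101.070
M3 S296
G01 X96.682 Y119.569 F4559
G01 X78.183 Y127.231 F4559
G01 X59.684 Y119.569 F4559
G01 X52.022 Y101.070 F4559
G01 X59.684 Y82.571 F4559
G01 X78.183 Y74.909 F4559
G01 X96.682 Y82.571 F4559
G01 X104.344 Y101.070 F4559
M5
G00 X163.031 Y127.676
M3 S296
G01 X216.709 Y111.790 F4559
G01 X178.905 Y112.915 F4559
G01 X177.563 Y88.185 F4559
G01 X163.031 Y127.676 F4559
M5

Since the viewBox matches the mm dimensions, user units are millimetres directly. The only transform is the Y-flip y_m = 145.928 − y_svg.

Shape 1 is a quadratic bezier drawn with `<path>`. Its stroke #ff00ff means engrave at S296, F4559. After flipping Y the toolpath is (86.330,28.225) → (80.091,46.264) → (71.608,63.382) → (60.881,79.579) → (47.909,94.854).

Shape 2 is a cubic bezier drawn with `<path>`. Its stroke #ff00ff means engrave at S296, F4559. After flipping Y the toolpath is (102.347,61.975) → (94.833,83.221) → (70.851,105.035) → (44.300,122.896) → (29.081,132.284).

Shape 3 is a open polyline drawn with `<polyline>`. Its stroke #ff00ff means engrave at S296, F4559. After flipping Y the toolpath is (89.654,119.098) → (214.905,17.192) → (90.943,36.446) → (41.711,69.719) → (72.471,115.493).

Shape 4 is a circle drawn with `<circle>`. Its stroke #ff00ff means engrave at S296, F4559. After flipping Y the toolpath is (104.344,101.070) → (96.682,119.569) → (78.183,127.231) → (59.684,119.569) → (52.022,101.070) → (59.684,82.571) → (78.183,74.909) → (96.682,82.571) → (104.344,101.070), returning to the start.

Shape 5 is a closed polygon drawn with `<path>`. Its stroke #ff00ff means engrave at S296, F4559. After flipping Y the toolpath is (163.031,127.676) → (216.709,111.790) → (178.905,112.915) → (177.563,88.185) → (163.031,127.676), returning to the start.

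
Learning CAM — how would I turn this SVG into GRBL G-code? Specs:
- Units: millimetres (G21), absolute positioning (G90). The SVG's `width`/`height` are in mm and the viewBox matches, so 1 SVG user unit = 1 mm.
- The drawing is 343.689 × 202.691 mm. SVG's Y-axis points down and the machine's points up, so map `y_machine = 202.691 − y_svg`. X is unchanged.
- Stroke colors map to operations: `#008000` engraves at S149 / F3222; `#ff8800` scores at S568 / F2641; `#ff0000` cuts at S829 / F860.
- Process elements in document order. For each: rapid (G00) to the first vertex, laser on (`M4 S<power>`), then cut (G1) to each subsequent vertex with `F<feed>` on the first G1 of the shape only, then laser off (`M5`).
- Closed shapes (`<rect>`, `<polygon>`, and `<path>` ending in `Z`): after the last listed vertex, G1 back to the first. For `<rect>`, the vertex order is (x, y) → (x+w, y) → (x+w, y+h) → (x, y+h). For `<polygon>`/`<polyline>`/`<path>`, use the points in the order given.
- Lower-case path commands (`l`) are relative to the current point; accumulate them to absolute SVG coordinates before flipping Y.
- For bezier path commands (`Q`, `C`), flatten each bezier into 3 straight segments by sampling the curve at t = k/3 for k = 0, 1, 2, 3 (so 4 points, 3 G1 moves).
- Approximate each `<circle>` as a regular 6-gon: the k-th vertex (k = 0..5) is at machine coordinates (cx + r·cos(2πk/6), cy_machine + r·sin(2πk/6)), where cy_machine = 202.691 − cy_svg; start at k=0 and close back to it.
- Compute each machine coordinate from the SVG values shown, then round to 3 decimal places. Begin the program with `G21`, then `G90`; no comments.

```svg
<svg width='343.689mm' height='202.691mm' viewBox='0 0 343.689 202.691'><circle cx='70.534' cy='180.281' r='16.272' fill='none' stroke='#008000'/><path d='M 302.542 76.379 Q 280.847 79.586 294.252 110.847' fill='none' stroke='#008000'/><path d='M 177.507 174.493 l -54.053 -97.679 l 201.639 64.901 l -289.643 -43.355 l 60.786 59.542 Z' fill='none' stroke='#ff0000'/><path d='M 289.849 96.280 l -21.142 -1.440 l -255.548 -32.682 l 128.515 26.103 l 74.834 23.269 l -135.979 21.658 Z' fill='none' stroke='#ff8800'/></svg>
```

1 u = 1 mm; y_m = 202.691 − y.

[1] `<circle>` circle, #008000→engrave S149 F3222: (86.806,22.410) → (78.670,36.502) → (62.398,36.502) → (54.262,22.410) → (62.398,8.318) → (78.670,8.318) → (86.806,22.410) (closed)

[2] `<path>` quadratic bezier, #008000→engrave S149 F3222: (302.542,126.312) → (291.979,121.057) → (289.215,109.568) → (294.252,91.844)

[3] `<path>` closed polygon, #ff0000→cut S829 F860: (177.507,28.198) → (123.454,125.877) → (325.093,60.976) → (35.450,104.331) → (96.236,44.789) → (177.507,28.198) (closed)

[4] `<path>` closed polygon, #ff8800→score S568 F2641: (289.849,106.411) → (268.707,107.851) → (13.159,140.533) → (141.674,114.430) → (216.508,91.161) → (80.529,69.503) → (289.849,106.411) (closed)

G21
G90
G00 X86.806 Y22.410
M4 S149
G1 X78.670 Y36.502 F3222
G1 X62.398 Y36.502
G1 X54.262 Y22.410
G1 X62.398 Y8.318
G1 X78.670 Y8.318
G1 X86.806 Y22.410
M5
G00 X302.542 Y126.312
M4 S149
G1 X291.979 Y121.057 F3222
G1 X289.215 Y109.568
G1 X294.252 Y91.844
M5
G00 X177.507 Y28.198
M4 S829
G1 X123.454 Y125.877 F860
G1 X325.093 Y60.976
G1 X35.450 Y104.331
G1 X96.236 Y44.789
G1 X177.507 Y28.198
M5
G00 X289.849 Y106.411
M4 S568
G1 X268.707 Y107.851 F2641
G1 X13.159 Y140.533
G1 X141.674 Y114.430
G1 X216.508 Y91.161
G1 X80.529 Y69.503
G1 X289.849 Y106.411
M5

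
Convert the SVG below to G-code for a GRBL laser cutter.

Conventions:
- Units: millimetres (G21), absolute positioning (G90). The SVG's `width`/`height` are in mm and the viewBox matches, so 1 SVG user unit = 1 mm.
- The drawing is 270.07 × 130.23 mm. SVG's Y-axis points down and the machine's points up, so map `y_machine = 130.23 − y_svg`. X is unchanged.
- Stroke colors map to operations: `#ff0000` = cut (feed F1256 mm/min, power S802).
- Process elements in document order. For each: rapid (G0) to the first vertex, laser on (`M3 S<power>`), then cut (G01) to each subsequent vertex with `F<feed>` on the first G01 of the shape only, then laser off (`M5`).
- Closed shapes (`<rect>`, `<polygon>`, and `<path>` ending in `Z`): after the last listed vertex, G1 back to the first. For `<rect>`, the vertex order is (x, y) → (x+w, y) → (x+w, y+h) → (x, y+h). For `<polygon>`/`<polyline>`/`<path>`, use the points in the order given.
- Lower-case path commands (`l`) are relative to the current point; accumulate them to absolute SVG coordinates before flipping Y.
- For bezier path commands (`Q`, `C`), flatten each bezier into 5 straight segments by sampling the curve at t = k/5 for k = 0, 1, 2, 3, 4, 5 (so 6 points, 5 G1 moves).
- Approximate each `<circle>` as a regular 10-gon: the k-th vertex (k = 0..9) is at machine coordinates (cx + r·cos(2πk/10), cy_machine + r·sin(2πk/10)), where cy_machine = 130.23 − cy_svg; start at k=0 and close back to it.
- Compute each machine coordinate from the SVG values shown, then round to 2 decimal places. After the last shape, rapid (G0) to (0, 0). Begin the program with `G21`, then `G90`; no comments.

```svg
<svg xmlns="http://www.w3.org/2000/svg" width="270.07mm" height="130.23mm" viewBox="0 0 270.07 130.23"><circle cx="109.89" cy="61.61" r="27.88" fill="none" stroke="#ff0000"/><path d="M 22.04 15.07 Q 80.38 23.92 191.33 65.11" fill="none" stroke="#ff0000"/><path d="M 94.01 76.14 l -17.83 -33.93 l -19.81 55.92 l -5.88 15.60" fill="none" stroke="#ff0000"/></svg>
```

Since the viewBox matches the mm dimensions, user units are millimetres directly. The only transform is the Y-flip y_m = 130.23 − y_svg.

Shape 1 is a circle drawn with `<circle>`. Its stroke #ff0000 means cut at S802, F1256. After flipping Y the toolpath is (137.77,68.62) → (132.45,85.01) → (118.51,95.14) → (101.27,95.14) → (87.33,85.01) → (82.01,68.62) → (87.33,52.23) → (101.27,42.10) → (118.51,42.10) → (132.45,52.23) → (137.77,68.62), returning to the start.

Shape 2 is a quadratic bezier drawn with `<path>`. Its stroke #ff0000 means cut at S802, F1256. After flipping Y the toolpath is (22.04,115.16) → (47.48,110.33) → (77.13,102.91) → (110.99,92.90) → (149.05,80.30) → (191.33,65.12).

Shape 3 is a open polyline drawn with `<path>`. Its stroke #ff0000 means cut at S802, F1256. After flipping Y the toolpath is (94.01,54.09) → (76.18,88.02) → (56.37,32.10) → (50.49,16.50).

G21
G90
G0 X137.77 Y68.62
M3 S802
G01 X132.45 Y85.01 F1256
G01 X118.51 Y95.14
G01 X101.27 Y95.14
G01 X87.33 Y85.01
G01 X82.01 Y68.62
G01 X87.33 Y52.23
G01 X101.27 Y42.10
G01 X118.51 Y42.10
G01 X132.45 Y52.23
G01 X137.77 Y68.62
M5
G0 X22.04 Y115.16
M3 S802
G01 X47.48 Y110.33 F1256
G01 X77.13 Y102.91
G01 X110.99 Y92.90
G01 X149.05 Y80.30
G01 X191.33 Y65.12
M5
G0 X94.01 Y54.09
M3 S802
G01 X76.18 Y88.02 F1256
G01 X56.37 Y32.10
G01 X50.49 Y16.50
M5
G0 X0.00 Y0.00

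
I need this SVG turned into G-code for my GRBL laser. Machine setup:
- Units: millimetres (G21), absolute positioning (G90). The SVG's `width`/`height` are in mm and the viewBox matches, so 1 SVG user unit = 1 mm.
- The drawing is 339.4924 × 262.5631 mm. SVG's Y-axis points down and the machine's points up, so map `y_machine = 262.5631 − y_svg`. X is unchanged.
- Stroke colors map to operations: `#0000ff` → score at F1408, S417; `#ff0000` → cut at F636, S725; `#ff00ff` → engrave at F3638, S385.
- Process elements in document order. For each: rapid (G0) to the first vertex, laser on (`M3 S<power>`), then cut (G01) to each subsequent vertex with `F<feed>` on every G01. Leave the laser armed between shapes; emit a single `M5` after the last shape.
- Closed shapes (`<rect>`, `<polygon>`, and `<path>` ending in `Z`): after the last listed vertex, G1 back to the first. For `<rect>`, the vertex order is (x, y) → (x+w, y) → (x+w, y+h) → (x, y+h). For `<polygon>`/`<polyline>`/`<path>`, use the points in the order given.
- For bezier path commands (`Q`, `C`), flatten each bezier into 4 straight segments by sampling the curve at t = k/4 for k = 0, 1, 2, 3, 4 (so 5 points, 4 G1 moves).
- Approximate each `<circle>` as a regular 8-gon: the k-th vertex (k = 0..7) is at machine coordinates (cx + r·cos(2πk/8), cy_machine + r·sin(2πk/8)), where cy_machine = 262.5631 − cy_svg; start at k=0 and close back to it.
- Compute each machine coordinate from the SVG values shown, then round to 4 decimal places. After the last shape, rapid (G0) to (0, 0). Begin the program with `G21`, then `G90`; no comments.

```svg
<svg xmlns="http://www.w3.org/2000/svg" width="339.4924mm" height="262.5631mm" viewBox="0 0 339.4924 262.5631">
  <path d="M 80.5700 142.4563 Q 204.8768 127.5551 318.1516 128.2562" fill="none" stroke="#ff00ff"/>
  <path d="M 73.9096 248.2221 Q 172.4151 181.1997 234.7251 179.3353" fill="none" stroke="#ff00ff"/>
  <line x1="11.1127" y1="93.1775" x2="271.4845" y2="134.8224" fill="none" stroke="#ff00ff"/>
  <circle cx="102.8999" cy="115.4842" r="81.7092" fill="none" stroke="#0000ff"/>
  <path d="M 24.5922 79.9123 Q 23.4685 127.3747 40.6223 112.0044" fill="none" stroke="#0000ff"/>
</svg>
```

G21
G90
G0 X80.5700 Y120.1068
M3 S385
G01 X142.0339 Y126.5823 F3638
G01 X202.1188 Y131.1074 F3638
G01 X260.8247 Y133.6823 F3638
G01 X318.1516 Y134.3069 F3638
G0 X73.9096 Y14.3410
M3 S385
G01 X120.9001 Y43.7798 F3638
G01 X163.3662 Y65.0739 F3638
G01 X201.3079 Y78.2232 F3638
G01 X234.7251 Y83.2278 F3638
G0 X11.1127 Y169.3856
M3 S385
G01 X271.4845 Y127.7407 F3638
G0 X184.6091 Y147.0789
M3 S417
G01 X160.6770 Y204.8560 F1408
G01 X102.8999 Y228.7881 F1408
G01 X45.1228 Y204.8560 F1408
G01 X21.1907 Y147.0789 F1408
G01 X45.1228 Y89.3018 F1408
G01 X102.8999 Y65.3697 F1408
G01 X160.6770 Y89.3018 F1408
G01 X184.6091 Y147.0789 F1408
G0 X24.5922 Y182.6508
M3 S417
G01 X25.1727 Y162.8466 F1408
G01 X28.0379 Y150.8966 F1408
G01 X33.1877 Y146.8006 F1408
G01 X40.6223 Y150.5587 F1408
M5
G0 X0.0000 Y0.0000

Since the viewBox matches the mm dimensions, user units are millimetres directly. The only transform is the Y-flip y_m = 262.5631 − y_svg.

Shape 1 is a quadratic bezier drawn with `<path>`. Its stroke #ff00ff means engrave at S385, F3638. After flipping Y the toolpath is (80.5700,120.1068) → (142.0339,126.5823) → (202.1188,131.1074) → (260.8247,133.6823) → (318.1516,134.3069).

Shape 2 is a quadratic bezier drawn with `<path>`. Its stroke #ff00ff means engrave at S385, F3638. After flipping Y the toolpath is (73.9096,14.3410) → (120.9001,43.7798) → (163.3662,65.0739) → (201.3079,78.2232) → (234.7251,83.2278).

Shape 3 is a line segment drawn with `<line>`. Its stroke #ff00ff means engrave at S385, F3638. After flipping Y the toolpath is (11.1127,169.3856) → (271.4845,127.7407).

Shape 4 is a circle drawn with `<circle>`. Its stroke #0000ff means score at S417, F1408. After flipping Y the toolpath is (184.6091,147.0789) → (160.6770,204.8560) → (102.8999,228.7881) → (45.1228,204.8560) → (21.1907,147.0789) → (45.1228,89.3018) → (102.8999,65.3697) → (160.6770,89.3018) → (184.6091,147.0789), returning to the start.

Shape 5 is a quadratic bezier drawn with `<path>`. Its stroke #0000ff means score at S417, F1408. After flipping Y the toolpath is (24.5922,182.6508) → (25.1727,162.8466) → (28.0379,150.8966) → (33.1877,146.8006) → (40.6223,150.5587).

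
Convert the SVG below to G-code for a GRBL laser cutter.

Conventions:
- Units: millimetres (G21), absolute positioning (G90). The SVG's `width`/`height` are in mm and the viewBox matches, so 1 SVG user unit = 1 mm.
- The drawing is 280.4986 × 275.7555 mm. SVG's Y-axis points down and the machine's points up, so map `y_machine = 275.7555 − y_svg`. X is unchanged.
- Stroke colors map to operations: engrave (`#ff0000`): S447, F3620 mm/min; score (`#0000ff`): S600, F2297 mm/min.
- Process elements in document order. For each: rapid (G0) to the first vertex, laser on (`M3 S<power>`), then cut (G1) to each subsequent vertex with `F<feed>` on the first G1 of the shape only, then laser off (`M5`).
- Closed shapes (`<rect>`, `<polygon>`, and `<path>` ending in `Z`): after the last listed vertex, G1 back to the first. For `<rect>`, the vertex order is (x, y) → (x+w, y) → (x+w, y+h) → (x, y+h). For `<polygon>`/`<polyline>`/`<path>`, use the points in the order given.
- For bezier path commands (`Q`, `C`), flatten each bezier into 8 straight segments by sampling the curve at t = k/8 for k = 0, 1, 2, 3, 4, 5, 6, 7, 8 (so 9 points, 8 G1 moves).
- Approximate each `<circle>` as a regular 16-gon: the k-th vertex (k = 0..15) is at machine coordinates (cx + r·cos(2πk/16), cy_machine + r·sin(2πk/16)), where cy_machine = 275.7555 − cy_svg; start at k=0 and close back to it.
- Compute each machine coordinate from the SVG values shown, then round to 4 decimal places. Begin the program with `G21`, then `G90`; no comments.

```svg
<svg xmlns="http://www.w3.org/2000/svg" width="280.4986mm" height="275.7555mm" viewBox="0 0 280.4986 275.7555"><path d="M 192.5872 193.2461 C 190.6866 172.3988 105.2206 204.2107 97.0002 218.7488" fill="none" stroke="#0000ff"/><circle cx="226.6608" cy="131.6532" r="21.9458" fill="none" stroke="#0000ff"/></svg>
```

G21
G90
G0 X192.5872 Y82.5094
M3 S600
G1 X188.2714 Y87.9953 F2297
G1 X178.0059 Y89.3640
G1 X163.6751 Y87.4349
G1 X147.1636 Y83.0276
G1 X130.3559 Y76.9616
G1 X115.1364 Y70.0564
G1 X103.3897 Y63.1316
G1 X97.0002 Y57.0067
M5
G0 X248.6066 Y144.1023
M3 S600
G1 X246.9361 Y152.5006 F2297
G1 X242.1788 Y159.6203
G1 X235.0591 Y164.3776
G1 X226.6608 Y166.0481
G1 X218.2625 Y164.3776
G1 X211.1428 Y159.6203
G1 X206.3855 Y152.5006
G1 X204.7150 Y144.1023
G1 X206.3855 Y135.7040
G1 X211.1428 Y128.5843
G1 X218.2625 Y123.8270
G1 X226.6608 Y122.1565
G1 X235.0591 Y123.8270
G1 X242.1788 Y128.5843
G1 X246.9361 Y135.7040
G1 X248.6066 Y144.1023
M5

viewBox `0 0 280.4986 275.7555` with mm width/height → 1 unit = 1 mm. Flip: y_m = 275.7555 − y_svg.

**Shape 1** — `<path>` cubic bezier, stroke `#0000ff` → score (S600, F2297). Control points (SVG): P0=(192.5872,193.2461), P1=(190.6866,172.3988), P2=(105.2206,204.2107), P3=(97.0002,218.7488); sampled at t=k/8. Machine vertices: (192.5872,82.5094) → (188.2714,87.9953) → (178.0059,89.3640) → (163.6751,87.4349) → (147.1636,83.0276) → (130.3559,76.9616) → (115.1364,70.0564) → (103.3897,63.1316) → (97.0002,57.0067). Open path.

**Shape 2** — `<circle>` circle, stroke `#0000ff` → score (S600, F2297). Machine vertices: (248.6066,144.1023) → (246.9361,152.5006) → (242.1788,159.6203) → (235.0591,164.3776) → (226.6608,166.0481) → (218.2625,164.3776) → (211.1428,159.6203) → (206.3855,152.5006) → (204.7150,144.1023) → (206.3855,135.7040) → (211.1428,128.5843) → (218.2625,123.8270) → (226.6608,122.1565) → (235.0591,123.8270) → (242.1788,128.5843) → (246.9361,135.7040) → (248.6066,144.1023). Closed: final G1 returns to the first vertex.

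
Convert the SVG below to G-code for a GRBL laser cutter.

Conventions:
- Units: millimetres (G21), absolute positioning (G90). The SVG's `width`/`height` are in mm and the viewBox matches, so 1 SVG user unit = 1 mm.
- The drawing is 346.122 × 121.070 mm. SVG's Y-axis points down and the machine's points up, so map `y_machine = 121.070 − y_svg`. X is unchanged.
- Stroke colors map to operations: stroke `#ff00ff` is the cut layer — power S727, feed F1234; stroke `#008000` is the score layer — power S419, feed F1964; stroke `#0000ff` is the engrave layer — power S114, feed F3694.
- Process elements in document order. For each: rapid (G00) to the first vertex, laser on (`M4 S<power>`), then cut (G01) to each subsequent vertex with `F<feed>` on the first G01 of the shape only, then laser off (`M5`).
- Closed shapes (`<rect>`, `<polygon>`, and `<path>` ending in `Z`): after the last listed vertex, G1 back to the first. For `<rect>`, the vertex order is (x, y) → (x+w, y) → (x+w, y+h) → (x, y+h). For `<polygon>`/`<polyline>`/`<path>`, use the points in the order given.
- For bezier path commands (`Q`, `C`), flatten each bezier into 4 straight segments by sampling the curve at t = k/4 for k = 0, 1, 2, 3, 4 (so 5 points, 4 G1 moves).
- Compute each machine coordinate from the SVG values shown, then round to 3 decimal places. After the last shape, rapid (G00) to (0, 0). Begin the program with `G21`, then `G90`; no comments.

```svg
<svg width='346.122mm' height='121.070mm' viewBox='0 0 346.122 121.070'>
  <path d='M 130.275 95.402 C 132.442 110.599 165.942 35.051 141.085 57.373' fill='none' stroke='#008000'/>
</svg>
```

G21
G90
G00 X130.275 Y25.668
M4 S419
G01 X136.374 Y28.338 F1964
G01 X145.814 Y47.354
G01 X150.187 Y65.035
G01 X141.085 Y63.697
M5
G00 X0.000 Y0.000

Since the viewBox matches the mm dimensions, user units are millimetres directly. The only transform is the Y-flip y_m = 121.070 − y_svg.

Shape 1 is a cubic bezier drawn with `<path>`. Its stroke #008000 means score at S419, F1964. After flipping Y the toolpath is (130.275,25.668) → (136.374,28.338) → (145.814,47.354) → (150.187,65.035) → (141.085,63.697).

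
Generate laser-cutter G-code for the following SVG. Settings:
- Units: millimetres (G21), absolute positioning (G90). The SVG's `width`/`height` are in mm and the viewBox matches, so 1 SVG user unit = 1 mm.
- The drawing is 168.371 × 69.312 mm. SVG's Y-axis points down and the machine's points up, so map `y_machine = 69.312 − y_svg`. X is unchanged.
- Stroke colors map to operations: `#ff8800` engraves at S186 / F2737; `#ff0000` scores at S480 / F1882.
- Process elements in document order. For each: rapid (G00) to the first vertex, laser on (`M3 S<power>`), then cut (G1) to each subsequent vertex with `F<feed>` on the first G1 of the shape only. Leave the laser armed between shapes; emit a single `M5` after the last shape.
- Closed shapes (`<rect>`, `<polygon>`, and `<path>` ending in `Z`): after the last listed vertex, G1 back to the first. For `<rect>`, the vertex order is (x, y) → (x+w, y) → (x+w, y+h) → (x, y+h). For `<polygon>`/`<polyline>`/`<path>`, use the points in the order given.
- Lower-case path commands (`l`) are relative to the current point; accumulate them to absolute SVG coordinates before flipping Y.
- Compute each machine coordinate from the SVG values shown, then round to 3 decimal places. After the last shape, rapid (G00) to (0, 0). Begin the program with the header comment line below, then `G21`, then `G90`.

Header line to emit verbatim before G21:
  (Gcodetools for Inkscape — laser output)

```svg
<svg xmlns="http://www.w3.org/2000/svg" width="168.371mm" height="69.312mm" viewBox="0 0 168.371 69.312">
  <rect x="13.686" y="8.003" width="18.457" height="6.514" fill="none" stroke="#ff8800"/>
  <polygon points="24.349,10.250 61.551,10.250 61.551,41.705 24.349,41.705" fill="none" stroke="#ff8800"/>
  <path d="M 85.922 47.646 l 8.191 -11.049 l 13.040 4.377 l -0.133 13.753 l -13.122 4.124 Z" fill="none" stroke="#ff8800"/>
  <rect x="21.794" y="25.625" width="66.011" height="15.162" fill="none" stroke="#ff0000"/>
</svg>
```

viewBox `0 0 168.371 69.312` with mm width/height → 1 unit = 1 mm. Flip: y_m = 69.312 − y_svg.

**Shape 1** — `<rect>` rectangle, stroke `#ff8800` → engrave (S186, F2737). Machine vertices: (13.686,61.309) → (32.143,61.309) → (32.143,54.795) → (13.686,54.795) → (13.686,61.309). Closed: final G1 returns to the first vertex.

**Shape 2** — `<polygon>` rectangle, stroke `#ff8800` → engrave (S186, F2737). Machine vertices: (24.349,59.062) → (61.551,59.062) → (61.551,27.607) → (24.349,27.607) → (24.349,59.062). Closed: final G1 returns to the first vertex.

**Shape 3** — `<path>` regular polygon, stroke `#ff8800` → engrave (S186, F2737). Machine vertices: (85.922,21.666) → (94.113,32.715) → (107.153,28.338) → (107.020,14.585) → (93.898,10.461) → (85.922,21.666). Closed: final G1 returns to the first vertex.

**Shape 4** — `<rect>` rectangle, stroke `#ff0000` → score (S480, F1882). Machine vertices: (21.794,43.687) → (87.805,43.687) → (87.805,28.525) → (21.794,28.525) → (21.794,43.687). Closed: final G1 returns to the first vertex.

(Gcodetools for Inkscape — laser output)
G21
G90
G00 X13.686 Y61.309
M3 S186
G1 X32.143 Y61.309 F2737
G1 X32.143 Y54.795
G1 X13.686 Y54.795
G1 X13.686 Y61.309
G00 X24.349 Y59.062
M3 S186
G1 X61.551 Y59.062 F2737
G1 X61.551 Y27.607
G1 X24.349 Y27.607
G1 X24.349 Y59.062
G00 X85.922 Y21.666
M3 S186
G1 X94.113 Y32.715 F2737
G1 X107.153 Y28.338
G1 X107.020 Y14.585
G1 X93.898 Y10.461
G1 X85.922 Y21.666
G00 X21.794 Y43.687
M3 S480
G1 X87.805 Y43.687 F1882
G1 X87.805 Y28.525
G1 X21.794 Y28.525
G1 X21.794 Y43.687
M5
G00 X0.000 Y0.000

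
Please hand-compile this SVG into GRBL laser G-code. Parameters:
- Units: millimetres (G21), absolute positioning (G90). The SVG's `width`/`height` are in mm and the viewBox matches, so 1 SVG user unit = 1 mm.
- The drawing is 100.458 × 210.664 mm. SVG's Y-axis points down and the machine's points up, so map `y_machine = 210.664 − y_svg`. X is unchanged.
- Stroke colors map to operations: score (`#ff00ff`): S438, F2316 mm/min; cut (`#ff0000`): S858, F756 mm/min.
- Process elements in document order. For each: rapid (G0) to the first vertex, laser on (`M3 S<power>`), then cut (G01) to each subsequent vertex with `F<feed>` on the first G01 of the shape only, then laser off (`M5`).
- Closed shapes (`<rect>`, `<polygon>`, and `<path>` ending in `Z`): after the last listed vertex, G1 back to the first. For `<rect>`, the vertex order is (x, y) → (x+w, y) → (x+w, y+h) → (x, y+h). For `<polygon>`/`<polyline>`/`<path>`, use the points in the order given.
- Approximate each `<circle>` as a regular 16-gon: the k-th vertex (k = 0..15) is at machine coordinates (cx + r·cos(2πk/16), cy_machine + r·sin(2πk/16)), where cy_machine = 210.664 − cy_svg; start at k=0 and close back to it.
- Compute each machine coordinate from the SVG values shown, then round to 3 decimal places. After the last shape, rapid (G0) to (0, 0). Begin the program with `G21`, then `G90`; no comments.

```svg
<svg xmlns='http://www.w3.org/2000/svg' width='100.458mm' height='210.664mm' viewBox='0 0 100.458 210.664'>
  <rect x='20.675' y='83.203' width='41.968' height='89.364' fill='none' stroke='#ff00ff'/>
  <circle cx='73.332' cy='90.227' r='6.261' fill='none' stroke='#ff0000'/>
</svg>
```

G21
G90
G0 X20.675 Y127.461
M3 S438
G01 X62.643 Y127.461 F2316
G01 X62.643 Y38.097
G01 X20.675 Y38.097
G01 X20.675 Y127.461
M5
G0 X79.593 Y120.437
M3 S858
G01 X79.116 Y122.833 F756
G01 X77.759 Y124.864
G01 X75.728 Y126.221
G01 X73.332 Y126.698
G01 X70.936 Y126.221
G01 X68.905 Y124.864
G01 X67.548 Y122.833
G01 X67.071 Y120.437
G01 X67.548 Y118.041
G01 X68.905 Y116.010
G01 X70.936 Y114.653
G01 X73.332 Y114.176
G01 X75.728 Y114.653
G01 X77.759 Y116.010
G01 X79.116 Y118.041
G01 X79.593 Y120.437
M5
G0 X0.000 Y0.000

viewBox `0 0 100.458 210.664` with mm width/height → 1 unit = 1 mm. Flip: y_m = 210.664 − y_svg.

**Shape 1** — `<rect>` rectangle, stroke `#ff00ff` → score (S438, F2316). Machine vertices: (20.675,127.461) → (62.643,127.461) → (62.643,38.097) → (20.675,38.097) → (20.675,127.461). Closed: final G1 returns to the first vertex.

**Shape 2** — `<circle>` circle, stroke `#ff0000` → cut (S858, F756). Machine vertices: (79.593,120.437) → (79.116,122.833) → (77.759,124.864) → (75.728,126.221) → (73.332,126.698) → (70.936,126.221) → (68.905,124.864) → (67.548,122.833) → (67.071,120.437) → (67.548,118.041) → (68.905,116.010) → (70.936,114.653) → (73.332,114.176) → (75.728,114.653) → (77.759,116.010) → (79.116,118.041) → (79.593,120.437). Closed: final G1 returns to the first vertex.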